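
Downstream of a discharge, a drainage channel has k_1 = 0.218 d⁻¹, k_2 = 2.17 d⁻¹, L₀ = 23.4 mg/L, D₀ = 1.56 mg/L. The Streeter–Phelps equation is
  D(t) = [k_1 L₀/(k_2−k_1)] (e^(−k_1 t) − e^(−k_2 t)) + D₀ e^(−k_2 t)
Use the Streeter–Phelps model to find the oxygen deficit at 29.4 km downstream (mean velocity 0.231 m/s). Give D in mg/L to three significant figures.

Travel time t = x/v = 29.4 km / (0.231 m/s) = 29400 m / 0.231 m/s = 127300 s = 1.473 d.
k_1 L₀/(k_2−k_1) = 0.218×23.4/(2.17−0.218) = 5.101/1.952 = 2.613 mg/L.
e^(−k_1 t) = e^(−0.218×1.473) = 0.7253; e^(−k_2 t) = e^(−2.17×1.473) = 0.04090.
D = 2.613 × (0.7253 − 0.04090) + 1.56 × 0.04090 = 1.789 + 0.06381 = 1.852 mg/L.

D ≈ 1.85 mg/L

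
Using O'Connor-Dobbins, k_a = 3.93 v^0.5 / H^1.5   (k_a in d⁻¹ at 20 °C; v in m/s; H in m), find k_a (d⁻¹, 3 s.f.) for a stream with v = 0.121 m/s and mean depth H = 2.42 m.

k_a ≈ 0.363 d⁻¹

k_a = 3.93 × 0.121^0.5 / 2.42^1.5 = 3.93 × 0.3479 / 3.765 = 0.3631 d⁻¹.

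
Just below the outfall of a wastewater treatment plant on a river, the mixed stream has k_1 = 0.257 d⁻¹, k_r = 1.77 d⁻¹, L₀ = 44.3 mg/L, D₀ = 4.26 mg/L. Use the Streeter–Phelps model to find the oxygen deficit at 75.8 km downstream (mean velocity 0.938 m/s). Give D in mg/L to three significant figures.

D ≈ 5.29 mg/L

Travel time t = x/v = 75.8 km / (0.938 m/s) = 75800 m / 0.938 m/s = 80810 s = 0.9353 d.
k_1 L₀/(k_r−k_1) = 0.257×44.3/(1.77−0.257) = 11.39/1.513 = 7.525 mg/L.
e^(−k_1 t) = e^(−0.257×0.9353) = 0.7863; e^(−k_r t) = e^(−1.77×0.9353) = 0.1910.
D = 7.525 × (0.7863 − 0.1910) + 4.26 × 0.1910 = 4.480 + 0.8137 = 5.293 mg/L.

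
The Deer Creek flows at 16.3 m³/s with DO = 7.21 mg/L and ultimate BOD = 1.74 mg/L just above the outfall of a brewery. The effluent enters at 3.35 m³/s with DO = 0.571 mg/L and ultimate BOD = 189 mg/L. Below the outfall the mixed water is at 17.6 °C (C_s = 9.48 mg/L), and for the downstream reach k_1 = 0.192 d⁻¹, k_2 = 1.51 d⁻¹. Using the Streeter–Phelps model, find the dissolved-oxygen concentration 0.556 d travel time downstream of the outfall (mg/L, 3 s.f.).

DO ≈ 5.72 mg/L

Mixed DO = (16.3×7.21 + 3.35×0.571)/(16.3+3.35) = 119.4/19.65 = 6.078 mg/L.
Mixed L₀ = (16.3×1.74 + 3.35×189)/(19.65) = 661.5/19.65 = 33.66 mg/L.
Initial deficit D₀ = C_s − DO₀ = 9.48 − 6.078 = 3.402 mg/L.
D(0.556) = [0.192×33.66/(1.51−0.192)](e^(−0.192×0.556) − e^(−1.51×0.556)) + 3.402 e^(−1.51×0.556)
= 4.904 × (0.8987 − 0.4319) + 3.402 × 0.4319 = 3.759 mg/L.
DO = 9.48 − 3.759 = 5.721 mg/L.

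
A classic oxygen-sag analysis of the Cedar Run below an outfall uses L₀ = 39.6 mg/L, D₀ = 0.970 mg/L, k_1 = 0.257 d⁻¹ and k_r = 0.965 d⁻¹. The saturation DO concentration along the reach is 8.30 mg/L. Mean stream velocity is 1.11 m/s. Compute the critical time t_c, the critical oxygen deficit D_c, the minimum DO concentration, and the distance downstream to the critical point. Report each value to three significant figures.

With k_r/k_1 = 3.755 and 1 − D₀(k_r−k_1)/(k_1 L₀) = 0.9325,
t_c = ln(3.755 × 0.9325) / (0.965 − 0.257) = ln(3.501) / 0.7080 = 1.253/0.7080 = 1.770 d.
L(t_c) = L₀ e^(−k_1 t_c) = 39.6 × 0.6345 = 25.13 mg/L, and at the critical point k_r D_c = k_1 L, so D_c = (0.257/0.965) × 25.13 = 6.692 mg/L.
Minimum DO = C_s − D_c = 8.30 − 6.692 = 1.608 mg/L.
x_c = v t_c = 1.11 m/s × 1.770 d × 86400 s/d = 169800 m ≈ 170 km.

t_c ≈ 1.77 d; D_c ≈ 6.69 mg/L; min DO ≈ 1.61 mg/L; x_c ≈ 170 km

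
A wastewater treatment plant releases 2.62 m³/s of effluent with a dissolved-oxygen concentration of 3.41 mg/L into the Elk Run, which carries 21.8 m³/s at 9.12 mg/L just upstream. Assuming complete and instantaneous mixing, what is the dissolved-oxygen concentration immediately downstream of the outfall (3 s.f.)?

8.51 mg/L

Flow-weighted mixing: C = (Q_r C_r + Q_w C_w)/(Q_r + Q_w)
= (21.8×9.12 + 2.62×3.41)/(21.8 + 2.62) = 207.8/24.42 = 8.507 mg/L.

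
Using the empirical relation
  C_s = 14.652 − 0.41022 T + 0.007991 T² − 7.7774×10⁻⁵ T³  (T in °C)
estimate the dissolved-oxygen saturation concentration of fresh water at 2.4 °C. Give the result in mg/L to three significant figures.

C_s = 14.652 − 0.41022×2.4 + 0.007991×2.4² − 7.7774×10⁻⁵×2.4³ = 13.71 mg/L.

C_s ≈ 13.7 mg/L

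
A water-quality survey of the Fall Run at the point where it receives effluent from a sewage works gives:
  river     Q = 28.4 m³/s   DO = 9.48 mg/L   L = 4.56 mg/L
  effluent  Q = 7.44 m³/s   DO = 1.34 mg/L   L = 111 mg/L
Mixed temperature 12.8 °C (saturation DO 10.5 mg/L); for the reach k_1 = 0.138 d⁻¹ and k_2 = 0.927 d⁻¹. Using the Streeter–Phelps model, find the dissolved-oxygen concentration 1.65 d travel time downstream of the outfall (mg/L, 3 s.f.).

Mixed DO = (28.4×9.48 + 7.44×1.34)/(28.4+7.44) = 279.2/35.84 = 7.790 mg/L.
Mixed L₀ = (28.4×4.56 + 7.44×111)/(35.84) = 955.3/35.84 = 26.66 mg/L.
Initial deficit D₀ = C_s − DO₀ = 10.5 − 7.790 = 2.710 mg/L.
D(1.65) = [0.138×26.66/(0.927−0.138)](e^(−0.138×1.65) − e^(−0.927×1.65)) + 2.710 e^(−0.927×1.65)
= 4.662 × (0.7964 − 0.2166) + 2.710 × 0.2166 = 3.290 mg/L.
DO = 10.5 − 3.290 = 7.210 mg/L.

DO ≈ 7.21 mg/L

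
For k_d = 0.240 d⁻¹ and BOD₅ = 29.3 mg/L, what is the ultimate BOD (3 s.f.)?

L₀ ≈ 41.9 mg/L

BOD₅ = L₀(1 − e^(−5k_d)) ⇒ L₀ = BOD₅ / (1 − e^(−5×0.240))
= 29.3 / (1 − 0.3012) = 29.3 / 0.6988 = 41.93 mg/L.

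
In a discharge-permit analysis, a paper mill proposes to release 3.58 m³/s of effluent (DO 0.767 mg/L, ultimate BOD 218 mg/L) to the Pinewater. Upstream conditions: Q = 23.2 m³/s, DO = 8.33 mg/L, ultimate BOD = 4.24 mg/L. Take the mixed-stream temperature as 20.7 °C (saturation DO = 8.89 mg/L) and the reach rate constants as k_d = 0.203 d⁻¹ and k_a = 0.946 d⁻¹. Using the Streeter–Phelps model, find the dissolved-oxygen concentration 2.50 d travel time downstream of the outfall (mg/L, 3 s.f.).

DO ≈ 4.19 mg/L

Mixed DO = (23.2×8.33 + 3.58×0.767)/(23.2+3.58) = 196.0/26.78 = 7.319 mg/L.
Mixed L₀ = (23.2×4.24 + 3.58×218)/(26.78) = 878.8/26.78 = 32.82 mg/L.
Initial deficit D₀ = C_s − DO₀ = 8.89 − 7.319 = 1.571 mg/L.
D(2.50) = [0.203×32.82/(0.946−0.203)](e^(−0.203×2.50) − e^(−0.946×2.50)) + 1.571 e^(−0.946×2.50)
= 8.966 × (0.6020 − 0.09395) + 1.571 × 0.09395 = 4.703 mg/L.
DO = 8.89 − 4.703 = 4.187 mg/L.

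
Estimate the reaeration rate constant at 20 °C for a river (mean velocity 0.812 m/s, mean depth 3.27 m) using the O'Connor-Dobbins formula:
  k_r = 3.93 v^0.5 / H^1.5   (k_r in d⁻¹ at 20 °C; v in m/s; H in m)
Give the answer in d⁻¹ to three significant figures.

k_r ≈ 0.599 d⁻¹

k_r = 3.93 × 0.812^0.5 / 3.27^1.5 = 3.93 × 0.9011 / 5.913 = 0.5989 d⁻¹.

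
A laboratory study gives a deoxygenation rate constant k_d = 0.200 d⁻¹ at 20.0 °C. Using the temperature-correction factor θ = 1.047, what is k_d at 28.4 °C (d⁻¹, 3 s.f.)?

k_d ≈ 0.294 d⁻¹

k_d(T₂) = k_d(T₁) · θ^(T₂−T₁) = 0.200 × 1.047^(28.4−20.0)
= 0.200 × 1.047^8.40 = 0.200 × 1.471 = 0.2942 d⁻¹.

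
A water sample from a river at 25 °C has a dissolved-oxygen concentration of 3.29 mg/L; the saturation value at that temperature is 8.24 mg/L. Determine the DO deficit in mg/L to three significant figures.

D = C_s − C = 8.24 − 3.29 = 4.95 mg/L.

D ≈ 4.95 mg/L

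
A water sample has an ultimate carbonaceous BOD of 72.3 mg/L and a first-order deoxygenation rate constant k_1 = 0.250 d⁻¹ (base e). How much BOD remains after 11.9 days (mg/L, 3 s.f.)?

L ≈ 3.69 mg/L

L_t = L₀ e^(−k_1 t) = 72.3 × e^(−0.250×11.9) = 72.3 × 0.05105 = 3.691 mg/L.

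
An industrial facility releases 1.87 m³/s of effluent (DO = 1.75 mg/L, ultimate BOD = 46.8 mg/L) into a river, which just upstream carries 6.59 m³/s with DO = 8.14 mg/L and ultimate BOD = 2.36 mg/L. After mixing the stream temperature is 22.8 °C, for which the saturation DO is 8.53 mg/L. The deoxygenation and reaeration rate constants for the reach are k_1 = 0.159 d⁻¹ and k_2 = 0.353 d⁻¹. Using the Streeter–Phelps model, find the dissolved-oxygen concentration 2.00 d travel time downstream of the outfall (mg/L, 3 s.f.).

DO ≈ 5.30 mg/L

Mixed DO = (6.59×8.14 + 1.87×1.75)/(6.59+1.87) = 56.92/8.460 = 6.728 mg/L.
Mixed L₀ = (6.59×2.36 + 1.87×46.8)/(8.460) = 103.1/8.460 = 12.18 mg/L.
Initial deficit D₀ = C_s − DO₀ = 8.53 − 6.728 = 1.802 mg/L.
D(2.00) = [0.159×12.18/(0.353−0.159)](e^(−0.159×2.00) − e^(−0.353×2.00)) + 1.802 e^(−0.353×2.00)
= 9.985 × (0.7276 − 0.4936) + 1.802 × 0.4936 = 3.226 mg/L.
DO = 8.53 − 3.226 = 5.304 mg/L.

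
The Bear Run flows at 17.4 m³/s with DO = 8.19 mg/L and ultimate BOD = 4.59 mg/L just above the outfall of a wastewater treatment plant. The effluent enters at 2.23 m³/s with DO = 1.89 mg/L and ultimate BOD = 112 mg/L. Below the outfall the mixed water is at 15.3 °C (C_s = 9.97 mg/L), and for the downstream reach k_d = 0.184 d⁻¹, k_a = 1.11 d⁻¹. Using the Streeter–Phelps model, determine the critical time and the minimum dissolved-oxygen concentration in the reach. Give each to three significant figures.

Mixed DO = (17.4×8.19 + 2.23×1.89)/(17.4+2.23) = 146.7/19.63 = 7.474 mg/L.
Mixed L₀ = (17.4×4.59 + 2.23×112)/(19.63) = 329.6/19.63 = 16.79 mg/L.
Initial deficit D₀ = C_s − DO₀ = 9.97 − 7.474 = 2.496 mg/L.
t_c = (1/0.9260) ln[(1.11/0.184)(1 − 2.496×0.9260/(0.184×16.79))] = 1.080 × ln(1.520) = 0.4525 d.
D_c = (0.184/1.11) × 16.79 × e^(−0.184×0.4525) = 0.1658 × 16.79 × 0.9201 = 2.561 mg/L.
Minimum DO = 9.97 − 2.561 = 7.409 mg/L.

t_c ≈ 0.452 d; minimum DO ≈ 7.41 mg/L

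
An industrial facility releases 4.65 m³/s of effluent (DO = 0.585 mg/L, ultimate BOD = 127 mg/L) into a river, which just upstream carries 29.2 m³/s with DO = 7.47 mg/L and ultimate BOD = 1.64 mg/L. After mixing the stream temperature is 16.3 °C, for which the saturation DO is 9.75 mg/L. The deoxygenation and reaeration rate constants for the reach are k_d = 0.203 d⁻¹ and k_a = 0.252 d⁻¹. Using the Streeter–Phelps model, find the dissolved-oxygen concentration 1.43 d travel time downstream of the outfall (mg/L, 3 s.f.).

Mixed DO = (29.2×7.47 + 4.65×0.585)/(29.2+4.65) = 220.8/33.85 = 6.524 mg/L.
Mixed L₀ = (29.2×1.64 + 4.65×127)/(33.85) = 638.4/33.85 = 18.86 mg/L.
Initial deficit D₀ = C_s − DO₀ = 9.75 − 6.524 = 3.226 mg/L.
D(1.43) = [0.203×18.86/(0.252−0.203)](e^(−0.203×1.43) − e^(−0.252×1.43)) + 3.226 e^(−0.252×1.43)
= 78.14 × (0.7480 − 0.6974) + 3.226 × 0.6974 = 6.205 mg/L.
DO = 9.75 − 6.205 = 3.545 mg/L.

DO ≈ 3.54 mg/L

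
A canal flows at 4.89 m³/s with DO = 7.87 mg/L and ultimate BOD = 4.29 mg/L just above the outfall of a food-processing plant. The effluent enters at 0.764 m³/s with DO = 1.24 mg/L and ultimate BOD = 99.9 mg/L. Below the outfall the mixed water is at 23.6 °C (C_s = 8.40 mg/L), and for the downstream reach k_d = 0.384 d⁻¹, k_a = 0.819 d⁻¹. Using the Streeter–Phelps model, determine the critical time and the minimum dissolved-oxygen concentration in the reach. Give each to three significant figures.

t_c ≈ 1.51 d; minimum DO ≈ 3.89 mg/L

Mixed DO = (4.89×7.87 + 0.764×1.24)/(4.89+0.764) = 39.43/5.654 = 6.974 mg/L.
Mixed L₀ = (4.89×4.29 + 0.764×99.9)/(5.654) = 97.30/5.654 = 17.21 mg/L.
Initial deficit D₀ = C_s − DO₀ = 8.40 − 6.974 = 1.426 mg/L.
t_c = (1/0.4350) ln[(0.819/0.384)(1 − 1.426×0.4350/(0.384×17.21))] = 2.299 × ln(1.933) = 1.515 d.
D_c = (0.384/0.819) × 17.21 × e^(−0.384×1.515) = 0.4689 × 17.21 × 0.5590 = 4.510 mg/L.
Minimum DO = 8.40 − 4.510 = 3.890 mg/L.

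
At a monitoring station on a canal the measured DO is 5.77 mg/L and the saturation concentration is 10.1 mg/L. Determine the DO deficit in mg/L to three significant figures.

D ≈ 4.33 mg/L

D = C_s − C = 10.1 − 5.77 = 4.33 mg/L.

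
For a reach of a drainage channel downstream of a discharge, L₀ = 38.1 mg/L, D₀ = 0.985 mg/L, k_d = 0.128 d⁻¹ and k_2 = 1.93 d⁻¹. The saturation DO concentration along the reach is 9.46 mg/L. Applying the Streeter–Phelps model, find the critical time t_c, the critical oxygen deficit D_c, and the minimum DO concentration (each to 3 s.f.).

t_c = [1/(k_2−k_d)] ln[(k_2/k_d)(1 − D₀(k_2−k_d)/(k_d L₀))]
= [1/(1.93−0.128)] ln[(1.93/0.128)(1 − 0.985×1.802/(0.128×38.1))]
= (1/1.802) ln[15.08 × 0.6360] = 0.5549 × ln(9.590) = 0.5549 × 2.261 = 1.255 d.
D_c = (k_d/k_2) L₀ e^(−k_d t_c) = (0.128/1.93) × 38.1 × e^(−0.128×1.255) = 0.06632 × 38.1 × 0.8516 = 2.152 mg/L.
Minimum DO = C_s − D_c = 9.46 − 2.152 = 7.308 mg/L.

t_c ≈ 1.25 d; D_c ≈ 2.15 mg/L; min DO ≈ 7.31 mg/L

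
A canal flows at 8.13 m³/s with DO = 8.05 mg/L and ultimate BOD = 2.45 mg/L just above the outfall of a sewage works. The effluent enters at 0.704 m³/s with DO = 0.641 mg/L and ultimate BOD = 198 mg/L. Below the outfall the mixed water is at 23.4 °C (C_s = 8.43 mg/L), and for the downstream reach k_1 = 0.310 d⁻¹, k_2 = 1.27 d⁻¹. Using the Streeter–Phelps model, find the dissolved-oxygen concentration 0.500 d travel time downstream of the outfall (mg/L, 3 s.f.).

DO ≈ 6.01 mg/L

Mixed DO = (8.13×8.05 + 0.704×0.641)/(8.13+0.704) = 65.90/8.834 = 7.460 mg/L.
Mixed L₀ = (8.13×2.45 + 0.704×198)/(8.834) = 159.3/8.834 = 18.03 mg/L.
Initial deficit D₀ = C_s − DO₀ = 8.43 − 7.460 = 0.9704 mg/L.
D(0.500) = [0.310×18.03/(1.27−0.310)](e^(−0.310×0.500) − e^(−1.27×0.500)) + 0.9704 e^(−1.27×0.500)
= 5.823 × (0.8564 − 0.5299) + 0.9704 × 0.5299 = 2.415 mg/L.
DO = 8.43 − 2.415 = 6.015 mg/L.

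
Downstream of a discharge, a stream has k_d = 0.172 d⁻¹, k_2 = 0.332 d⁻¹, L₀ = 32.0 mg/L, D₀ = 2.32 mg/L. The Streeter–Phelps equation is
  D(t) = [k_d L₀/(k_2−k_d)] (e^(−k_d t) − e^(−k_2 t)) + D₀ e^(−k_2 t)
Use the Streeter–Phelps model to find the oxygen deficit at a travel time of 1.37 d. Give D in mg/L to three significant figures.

k_d L₀/(k_2−k_d) = 0.172×32.0/(0.332−0.172) = 5.504/0.1600 = 34.40 mg/L.
e^(−k_d t) = e^(−0.172×1.370) = 0.7901; e^(−k_2 t) = e^(−0.332×1.370) = 0.6345.
D = 34.40 × (0.7901 − 0.6345) + 2.32 × 0.6345 = 5.350 + 1.472 = 6.822 mg/L.

D ≈ 6.82 mg/L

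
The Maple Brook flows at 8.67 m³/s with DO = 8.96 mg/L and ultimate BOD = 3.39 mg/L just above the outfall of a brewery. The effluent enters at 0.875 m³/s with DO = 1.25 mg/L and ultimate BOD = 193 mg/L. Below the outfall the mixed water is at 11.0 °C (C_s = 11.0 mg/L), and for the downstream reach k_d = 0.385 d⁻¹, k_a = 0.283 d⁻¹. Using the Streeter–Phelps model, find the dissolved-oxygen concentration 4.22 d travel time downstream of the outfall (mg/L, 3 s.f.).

DO ≈ 1.86 mg/L

Mixed DO = (8.67×8.96 + 0.875×1.25)/(8.67+0.875) = 78.78/9.545 = 8.253 mg/L.
Mixed L₀ = (8.67×3.39 + 0.875×193)/(9.545) = 198.3/9.545 = 20.77 mg/L.
Initial deficit D₀ = C_s − DO₀ = 11.0 − 8.253 = 2.747 mg/L.
D(4.22) = [0.385×20.77/(0.283−0.385)](e^(−0.385×4.22) − e^(−0.283×4.22)) + 2.747 e^(−0.283×4.22)
= -78.40 × (0.1970 − 0.3029) + 2.747 × 0.3029 = 9.139 mg/L.
DO = 11.0 − 9.139 = 1.861 mg/L.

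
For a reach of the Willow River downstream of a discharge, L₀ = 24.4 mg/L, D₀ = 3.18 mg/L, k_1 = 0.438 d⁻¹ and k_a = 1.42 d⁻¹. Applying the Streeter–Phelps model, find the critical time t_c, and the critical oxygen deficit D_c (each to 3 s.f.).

With k_a/k_1 = 3.242 and 1 − D₀(k_a−k_1)/(k_1 L₀) = 0.7078,
t_c = ln(3.242 × 0.7078) / (1.42 − 0.438) = ln(2.295) / 0.9820 = 0.8306/0.9820 = 0.8458 d.
L(t_c) = L₀ e^(−k_1 t_c) = 24.4 × 0.6904 = 16.85 mg/L, and at the critical point k_a D_c = k_1 L, so D_c = (0.438/1.42) × 16.85 = 5.196 mg/L.

t_c ≈ 0.846 d; D_c ≈ 5.20 mg/L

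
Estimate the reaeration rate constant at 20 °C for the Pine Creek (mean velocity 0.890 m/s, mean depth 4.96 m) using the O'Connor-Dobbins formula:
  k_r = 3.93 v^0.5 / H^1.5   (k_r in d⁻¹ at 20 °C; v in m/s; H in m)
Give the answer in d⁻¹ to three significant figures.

k_r ≈ 0.336 d⁻¹

k_r = 3.93 × 0.890^0.5 / 4.96^1.5 = 3.93 × 0.9434 / 11.05 = 0.3356 d⁻¹.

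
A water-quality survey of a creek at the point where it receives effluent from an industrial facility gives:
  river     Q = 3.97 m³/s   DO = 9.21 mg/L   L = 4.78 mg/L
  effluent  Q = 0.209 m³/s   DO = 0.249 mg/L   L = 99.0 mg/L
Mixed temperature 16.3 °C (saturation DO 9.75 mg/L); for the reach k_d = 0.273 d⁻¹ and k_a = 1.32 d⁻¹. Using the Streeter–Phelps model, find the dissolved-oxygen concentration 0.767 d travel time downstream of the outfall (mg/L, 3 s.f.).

Mixed DO = (3.97×9.21 + 0.209×0.249)/(3.97+0.209) = 36.62/4.179 = 8.762 mg/L.
Mixed L₀ = (3.97×4.78 + 0.209×99.0)/(4.179) = 39.67/4.179 = 9.492 mg/L.
Initial deficit D₀ = C_s − DO₀ = 9.75 − 8.762 = 0.9882 mg/L.
D(0.767) = [0.273×9.492/(1.32−0.273)](e^(−0.273×0.767) − e^(−1.32×0.767)) + 0.9882 e^(−1.32×0.767)
= 2.475 × (0.8111 − 0.3633) + 0.9882 × 0.3633 = 1.467 mg/L.
DO = 9.75 − 1.467 = 8.283 mg/L.

DO ≈ 8.28 mg/L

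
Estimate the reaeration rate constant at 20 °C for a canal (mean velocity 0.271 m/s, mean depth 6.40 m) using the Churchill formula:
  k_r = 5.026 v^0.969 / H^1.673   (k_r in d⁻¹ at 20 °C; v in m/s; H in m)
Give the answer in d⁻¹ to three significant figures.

k_r ≈ 0.0635 d⁻¹

k_r = 5.026 × 0.271^0.969 / 6.40^1.673 = 5.026 × 0.2822 / 22.32 = 0.06354 d⁻¹.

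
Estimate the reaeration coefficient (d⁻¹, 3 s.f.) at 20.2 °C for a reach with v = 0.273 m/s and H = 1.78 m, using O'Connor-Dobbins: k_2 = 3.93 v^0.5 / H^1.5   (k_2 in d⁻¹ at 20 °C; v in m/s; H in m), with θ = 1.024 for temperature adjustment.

k_2(20) = 3.93 × 0.273^0.5 / 1.78^1.5 = 3.93 × 0.5225 / 2.375 = 0.8647 d⁻¹.
k_2(20.2) = 0.8647 × 1.024^(20.2−20) = 0.8647 × 1.005 = 0.8688 d⁻¹.

k_2 ≈ 0.869 d⁻¹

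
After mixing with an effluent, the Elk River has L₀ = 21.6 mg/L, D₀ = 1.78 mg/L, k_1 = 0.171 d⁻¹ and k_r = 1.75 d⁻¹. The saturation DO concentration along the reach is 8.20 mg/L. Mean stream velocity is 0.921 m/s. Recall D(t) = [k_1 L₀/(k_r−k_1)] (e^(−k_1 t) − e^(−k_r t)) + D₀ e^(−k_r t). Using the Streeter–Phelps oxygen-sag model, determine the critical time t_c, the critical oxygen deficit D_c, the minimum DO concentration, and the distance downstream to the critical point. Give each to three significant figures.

t_c ≈ 0.567 d; D_c ≈ 1.92 mg/L; min DO ≈ 6.28 mg/L; x_c ≈ 45.1 km

With k_r/k_1 = 10.23 and 1 − D₀(k_r−k_1)/(k_1 L₀) = 0.2391,
t_c = ln(10.23 × 0.2391) / (1.75 − 0.171) = ln(2.446) / 1.579 = 0.8947/1.579 = 0.5666 d.
D_c = (k_1/k_r) L₀ e^(−k_1 t_c) = (0.171/1.75) × 21.6 × e^(−0.171×0.5666) = 0.09771 × 21.6 × 0.9077 = 1.916 mg/L.
Minimum DO = C_s − D_c = 8.20 − 1.916 = 6.284 mg/L.
x_c = v t_c = 0.921 m/s × 0.5666 d × 86400 s/d = 45090 m ≈ 45.1 km.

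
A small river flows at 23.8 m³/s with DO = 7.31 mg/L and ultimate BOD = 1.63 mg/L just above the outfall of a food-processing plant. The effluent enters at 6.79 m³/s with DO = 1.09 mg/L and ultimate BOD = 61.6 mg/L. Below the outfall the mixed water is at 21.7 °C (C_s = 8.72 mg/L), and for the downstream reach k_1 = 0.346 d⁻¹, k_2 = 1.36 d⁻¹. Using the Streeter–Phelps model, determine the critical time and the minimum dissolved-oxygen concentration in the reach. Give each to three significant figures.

Mixed DO = (23.8×7.31 + 6.79×1.09)/(23.8+6.79) = 181.4/30.59 = 5.929 mg/L.
Mixed L₀ = (23.8×1.63 + 6.79×61.6)/(30.59) = 457.1/30.59 = 14.94 mg/L.
Initial deficit D₀ = C_s − DO₀ = 8.72 − 5.929 = 2.791 mg/L.
t_c = (1/1.014) ln[(1.36/0.346)(1 − 2.791×1.014/(0.346×14.94))] = 0.9862 × ln(1.779) = 0.5682 d.
D_c = (0.346/1.36) × 14.94 × e^(−0.346×0.5682) = 0.2544 × 14.94 × 0.8215 = 3.123 mg/L.
Minimum DO = 8.72 − 3.123 = 5.597 mg/L.

t_c ≈ 0.568 d; minimum DO ≈ 5.60 mg/L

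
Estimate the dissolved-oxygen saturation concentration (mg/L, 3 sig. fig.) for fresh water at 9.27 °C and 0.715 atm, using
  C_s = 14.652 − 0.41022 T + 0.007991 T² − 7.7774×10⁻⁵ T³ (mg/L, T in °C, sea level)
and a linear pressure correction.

C_s ≈ 8.20 mg/L

At sea level: C_s = 14.652 − 0.41022×9.27 + 0.007991×9.27² − 7.7774×10⁻⁵×9.27³ = 11.47 mg/L.
Pressure correction: C_s' = 11.47 × 0.715 = 8.204 mg/L.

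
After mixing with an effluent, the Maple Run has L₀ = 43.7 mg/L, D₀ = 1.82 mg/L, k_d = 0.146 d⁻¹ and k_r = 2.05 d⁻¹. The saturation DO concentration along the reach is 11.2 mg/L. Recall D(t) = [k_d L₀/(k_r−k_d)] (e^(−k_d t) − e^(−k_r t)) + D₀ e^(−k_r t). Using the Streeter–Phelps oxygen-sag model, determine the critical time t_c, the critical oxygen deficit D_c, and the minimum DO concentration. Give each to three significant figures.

At the critical point dD/dt = 0, so k_d L₀ e^(−k_d t) = k_r D. Substituting D(t) from the Streeter–Phelps equation and solving for t gives
t_c = ln[(k_r/k_d)(1 − D₀(k_r−k_d)/(k_d L₀))] / (k_r−k_d).
Here k_r−k_d = 1.904 d⁻¹ and 1 − D₀(k_r−k_d)/(k_d L₀) = 1 − 1.82×1.904/(0.146×43.7) = 0.4569, so
t_c = ln(14.04 × 0.4569) / 1.904 = 1.859 / 1.904 = 0.9762 d.
L(t_c) = L₀ e^(−k_d t_c) = 43.7 × 0.8672 = 37.90 mg/L, and at the critical point k_r D_c = k_d L, so D_c = (0.146/2.05) × 37.90 = 2.699 mg/L.
Minimum DO = C_s − D_c = 11.2 − 2.699 = 8.501 mg/L.

t_c ≈ 0.976 d; D_c ≈ 2.70 mg/L; min DO ≈ 8.50 mg/L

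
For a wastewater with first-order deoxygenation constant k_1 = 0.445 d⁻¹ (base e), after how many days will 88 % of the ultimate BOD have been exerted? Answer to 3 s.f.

t ≈ 4.76 d

y/L₀ = 1 − e^(−k_1 t) = 0.88 ⇒ e^(−k_1 t) = 0.120
t = −ln(0.120) / 0.445 = 2.120 / 0.445 = 4.765 d.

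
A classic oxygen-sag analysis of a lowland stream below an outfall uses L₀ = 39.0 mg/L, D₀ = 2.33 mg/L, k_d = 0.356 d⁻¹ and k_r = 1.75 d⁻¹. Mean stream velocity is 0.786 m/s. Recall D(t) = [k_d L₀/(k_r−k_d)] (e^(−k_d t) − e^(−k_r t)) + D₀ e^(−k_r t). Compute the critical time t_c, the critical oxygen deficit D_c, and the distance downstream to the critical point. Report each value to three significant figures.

t_c ≈ 0.951 d; D_c ≈ 5.65 mg/L; x_c ≈ 64.6 km

With k_r/k_d = 4.916 and 1 − D₀(k_r−k_d)/(k_d L₀) = 0.7661,
t_c = ln(4.916 × 0.7661) / (1.75 − 0.356) = ln(3.766) / 1.394 = 1.326/1.394 = 0.9512 d.
L(t_c) = L₀ e^(−k_d t_c) = 39.0 × 0.7128 = 27.80 mg/L, and at the critical point k_r D_c = k_d L, so D_c = (0.356/1.75) × 27.80 = 5.655 mg/L.
x_c = v t_c = 0.786 m/s × 0.9512 d × 86400 s/d = 64600 m ≈ 64.6 km.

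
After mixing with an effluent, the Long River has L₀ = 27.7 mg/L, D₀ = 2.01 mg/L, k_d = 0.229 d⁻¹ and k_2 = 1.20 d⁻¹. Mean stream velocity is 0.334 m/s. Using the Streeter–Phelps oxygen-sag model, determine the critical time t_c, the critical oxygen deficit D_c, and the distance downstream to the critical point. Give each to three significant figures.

t_c ≈ 1.33 d; D_c ≈ 3.90 mg/L; x_c ≈ 38.3 km

At the critical point dD/dt = 0, so k_d L₀ e^(−k_d t) = k_2 D. Substituting D(t) from the Streeter–Phelps equation and solving for t gives
t_c = ln[(k_2/k_d)(1 − D₀(k_2−k_d)/(k_d L₀))] / (k_2−k_d).
Here k_2−k_d = 0.9710 d⁻¹ and 1 − D₀(k_2−k_d)/(k_d L₀) = 1 − 2.01×0.9710/(0.229×27.7) = 0.6923, so
t_c = ln(5.240 × 0.6923) / 0.9710 = 1.289 / 0.9710 = 1.327 d.
L(t_c) = L₀ e^(−k_d t_c) = 27.7 × 0.7379 = 20.44 mg/L, and at the critical point k_2 D_c = k_d L, so D_c = (0.229/1.20) × 20.44 = 3.901 mg/L.
x_c = v t_c = 0.334 m/s × 1.327 d × 86400 s/d = 38300 m ≈ 38.3 km.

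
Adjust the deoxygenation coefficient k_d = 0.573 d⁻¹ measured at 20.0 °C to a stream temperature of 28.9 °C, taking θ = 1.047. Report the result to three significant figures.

k_d ≈ 0.862 d⁻¹

k_d(T₂) = k_d(T₁) · θ^(T₂−T₁) = 0.573 × 1.047^(28.9−20.0)
= 0.573 × 1.047^8.90 = 0.573 × 1.505 = 0.8623 d⁻¹.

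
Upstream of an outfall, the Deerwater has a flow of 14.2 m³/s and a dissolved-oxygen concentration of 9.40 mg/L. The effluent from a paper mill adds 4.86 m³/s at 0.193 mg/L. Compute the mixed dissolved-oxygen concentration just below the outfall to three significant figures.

7.05 mg/L

Flow-weighted mixing: C = (Q_r C_r + Q_w C_w)/(Q_r + Q_w)
= (14.2×9.40 + 4.86×0.193)/(14.2 + 4.86) = 134.4/19.06 = 7.052 mg/L.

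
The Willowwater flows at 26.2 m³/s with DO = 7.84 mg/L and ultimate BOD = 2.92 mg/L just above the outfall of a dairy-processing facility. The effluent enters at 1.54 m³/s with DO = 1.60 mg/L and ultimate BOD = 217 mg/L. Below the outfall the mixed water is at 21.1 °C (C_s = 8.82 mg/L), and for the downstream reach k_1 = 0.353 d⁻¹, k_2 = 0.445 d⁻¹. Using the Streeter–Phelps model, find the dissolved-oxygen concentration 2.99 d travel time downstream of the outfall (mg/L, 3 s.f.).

DO ≈ 3.71 mg/L

Mixed DO = (26.2×7.84 + 1.54×1.60)/(26.2+1.54) = 207.9/27.74 = 7.494 mg/L.
Mixed L₀ = (26.2×2.92 + 1.54×217)/(27.74) = 410.7/27.74 = 14.80 mg/L.
Initial deficit D₀ = C_s − DO₀ = 8.82 − 7.494 = 1.326 mg/L.
D(2.99) = [0.353×14.80/(0.445−0.353)](e^(−0.353×2.99) − e^(−0.445×2.99)) + 1.326 e^(−0.445×2.99)
= 56.81 × (0.3480 − 0.2643) + 1.326 × 0.2643 = 5.105 mg/L.
DO = 8.82 − 5.105 = 3.715 mg/L.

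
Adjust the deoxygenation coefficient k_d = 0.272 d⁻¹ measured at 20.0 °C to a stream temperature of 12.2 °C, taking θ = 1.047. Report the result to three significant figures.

k_d(T₂) = k_d(T₁) · θ^(T₂−T₁) = 0.272 × 1.047^(12.2−20.0)
= 0.272 × 1.047^-7.80 = 0.272 × 0.6989 = 0.1901 d⁻¹.

k_d ≈ 0.190 d⁻¹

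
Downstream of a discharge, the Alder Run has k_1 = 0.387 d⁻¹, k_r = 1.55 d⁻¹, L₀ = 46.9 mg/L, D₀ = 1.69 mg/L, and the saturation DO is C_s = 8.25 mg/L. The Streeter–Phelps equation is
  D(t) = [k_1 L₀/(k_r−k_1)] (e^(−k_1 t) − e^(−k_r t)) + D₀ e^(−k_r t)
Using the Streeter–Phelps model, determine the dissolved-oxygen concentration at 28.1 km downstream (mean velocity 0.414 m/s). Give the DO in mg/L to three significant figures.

Travel time t = x/v = 28.1 km / (0.414 m/s) = 28100 m / 0.414 m/s = 67870 s = 0.7856 d.
k_1 L₀/(k_r−k_1) = 0.387×46.9/(1.55−0.387) = 18.15/1.163 = 15.61 mg/L.
e^(−k_1 t) = e^(−0.387×0.7856) = 0.7378; e^(−k_r t) = e^(−1.55×0.7856) = 0.2959.
D = 15.61 × (0.7378 − 0.2959) + 1.69 × 0.2959 = 6.897 + 0.5001 = 7.397 mg/L.
DO = C_s − D = 8.25 − 7.397 = 0.8531 mg/L.

DO ≈ 0.853 mg/L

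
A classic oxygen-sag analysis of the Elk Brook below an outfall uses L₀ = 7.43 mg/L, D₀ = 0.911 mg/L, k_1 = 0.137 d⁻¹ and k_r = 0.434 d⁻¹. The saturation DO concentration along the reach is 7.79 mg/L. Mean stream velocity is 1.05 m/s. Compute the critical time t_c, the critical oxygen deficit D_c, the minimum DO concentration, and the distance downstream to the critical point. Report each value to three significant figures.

t_c ≈ 2.84 d; D_c ≈ 1.59 mg/L; min DO ≈ 6.20 mg/L; x_c ≈ 258 km

At the critical point dD/dt = 0, so k_1 L₀ e^(−k_1 t) = k_r D. Substituting D(t) from the Streeter–Phelps equation and solving for t gives
t_c = ln[(k_r/k_1)(1 − D₀(k_r−k_1)/(k_1 L₀))] / (k_r−k_1).
Here k_r−k_1 = 0.2970 d⁻¹ and 1 − D₀(k_r−k_1)/(k_1 L₀) = 1 − 0.911×0.2970/(0.137×7.43) = 0.7342, so
t_c = ln(3.168 × 0.7342) / 0.2970 = 0.8441 / 0.2970 = 2.842 d.
L(t_c) = L₀ e^(−k_1 t_c) = 7.43 × 0.6775 = 5.034 mg/L, and at the critical point k_r D_c = k_1 L, so D_c = (0.137/0.434) × 5.034 = 1.589 mg/L.
Minimum DO = C_s − D_c = 7.79 − 1.589 = 6.201 mg/L.
x_c = v t_c = 1.05 m/s × 2.842 d × 86400 s/d = 257800 m ≈ 258 km.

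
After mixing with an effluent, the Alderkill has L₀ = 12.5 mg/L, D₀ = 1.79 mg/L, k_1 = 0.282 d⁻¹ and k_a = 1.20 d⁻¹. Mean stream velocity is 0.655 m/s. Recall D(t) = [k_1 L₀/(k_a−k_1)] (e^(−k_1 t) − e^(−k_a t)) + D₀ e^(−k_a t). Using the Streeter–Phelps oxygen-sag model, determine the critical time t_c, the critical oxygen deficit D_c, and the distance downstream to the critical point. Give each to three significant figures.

t_c ≈ 0.894 d; D_c ≈ 2.28 mg/L; x_c ≈ 50.6 km

At the critical point dD/dt = 0, so k_1 L₀ e^(−k_1 t) = k_a D. Substituting D(t) from the Streeter–Phelps equation and solving for t gives
t_c = ln[(k_a/k_1)(1 − D₀(k_a−k_1)/(k_1 L₀))] / (k_a−k_1).
Here k_a−k_1 = 0.9180 d⁻¹ and 1 − D₀(k_a−k_1)/(k_1 L₀) = 1 − 1.79×0.9180/(0.282×12.5) = 0.5338, so
t_c = ln(4.255 × 0.5338) / 0.9180 = 0.8205 / 0.9180 = 0.8938 d.
L(t_c) = L₀ e^(−k_1 t_c) = 12.5 × 0.7772 = 9.715 mg/L, and at the critical point k_a D_c = k_1 L, so D_c = (0.282/1.20) × 9.715 = 2.283 mg/L.
x_c = v t_c = 0.655 m/s × 0.8938 d × 86400 s/d = 50580 m ≈ 50.6 km.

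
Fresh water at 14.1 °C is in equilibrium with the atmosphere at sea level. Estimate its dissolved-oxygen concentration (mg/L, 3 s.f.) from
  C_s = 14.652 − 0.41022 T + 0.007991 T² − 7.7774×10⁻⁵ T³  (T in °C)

C_s = 14.652 − 0.41022×14.1 + 0.007991×14.1² − 7.7774×10⁻⁵×14.1³ = 10.24 mg/L.

C_s ≈ 10.2 mg/L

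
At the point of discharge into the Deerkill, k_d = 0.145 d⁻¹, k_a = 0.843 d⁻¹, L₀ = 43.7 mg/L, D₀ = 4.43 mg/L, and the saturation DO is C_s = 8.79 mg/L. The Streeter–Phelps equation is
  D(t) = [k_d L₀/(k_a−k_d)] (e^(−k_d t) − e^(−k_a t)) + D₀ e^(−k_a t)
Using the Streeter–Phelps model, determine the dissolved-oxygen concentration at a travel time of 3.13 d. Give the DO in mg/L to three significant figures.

k_d L₀/(k_a−k_d) = 0.145×43.7/(0.843−0.145) = 6.337/0.6980 = 9.078 mg/L.
e^(−k_d t) = e^(−0.145×3.130) = 0.6352; e^(−k_a t) = e^(−0.843×3.130) = 0.07146.
D = 9.078 × (0.6352 − 0.07146) + 4.43 × 0.07146 = 5.117 + 0.3166 = 5.434 mg/L.
DO = C_s − D = 8.79 − 5.434 = 3.356 mg/L.

DO ≈ 3.36 mg/L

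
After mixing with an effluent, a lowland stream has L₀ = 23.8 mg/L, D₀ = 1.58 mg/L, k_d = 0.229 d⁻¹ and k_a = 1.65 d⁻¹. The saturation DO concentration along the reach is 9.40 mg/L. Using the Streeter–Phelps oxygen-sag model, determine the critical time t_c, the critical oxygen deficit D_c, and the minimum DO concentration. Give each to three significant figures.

t_c ≈ 1.02 d; D_c ≈ 2.62 mg/L; min DO ≈ 6.78 mg/L

At the critical point dD/dt = 0, so k_d L₀ e^(−k_d t) = k_a D. Substituting D(t) from the Streeter–Phelps equation and solving for t gives
t_c = ln[(k_a/k_d)(1 − D₀(k_a−k_d)/(k_d L₀))] / (k_a−k_d).
Here k_a−k_d = 1.421 d⁻¹ and 1 − D₀(k_a−k_d)/(k_d L₀) = 1 − 1.58×1.421/(0.229×23.8) = 0.5881, so
t_c = ln(7.205 × 0.5881) / 1.421 = 1.444 / 1.421 = 1.016 d.
L(t_c) = L₀ e^(−k_d t_c) = 23.8 × 0.7924 = 18.86 mg/L, and at the critical point k_a D_c = k_d L, so D_c = (0.229/1.65) × 18.86 = 2.617 mg/L.
Minimum DO = C_s − D_c = 9.40 − 2.617 = 6.783 mg/L.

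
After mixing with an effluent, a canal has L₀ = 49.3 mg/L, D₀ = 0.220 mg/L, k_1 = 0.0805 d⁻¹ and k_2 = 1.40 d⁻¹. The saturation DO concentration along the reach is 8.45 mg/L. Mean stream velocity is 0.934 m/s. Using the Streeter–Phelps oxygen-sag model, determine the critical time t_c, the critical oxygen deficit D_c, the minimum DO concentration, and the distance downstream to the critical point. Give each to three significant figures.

t_c ≈ 2.11 d; D_c ≈ 2.39 mg/L; min DO ≈ 6.06 mg/L; x_c ≈ 170 km

With k_2/k_1 = 17.39 and 1 − D₀(k_2−k_1)/(k_1 L₀) = 0.9269,
t_c = ln(17.39 × 0.9269) / (1.40 − 0.0805) = ln(16.12) / 1.319 = 2.780/1.319 = 2.107 d.
L(t_c) = L₀ e^(−k_1 t_c) = 49.3 × 0.8440 = 41.61 mg/L, and at the critical point k_2 D_c = k_1 L, so D_c = (0.0805/1.40) × 41.61 = 2.393 mg/L.
Minimum DO = C_s − D_c = 8.45 − 2.393 = 6.057 mg/L.
x_c = v t_c = 0.934 m/s × 2.107 d × 86400 s/d = 170000 m ≈ 170 km.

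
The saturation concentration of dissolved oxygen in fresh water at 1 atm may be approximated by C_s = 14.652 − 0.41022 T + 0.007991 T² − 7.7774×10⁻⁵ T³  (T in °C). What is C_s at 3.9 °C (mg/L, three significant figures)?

C_s ≈ 13.2 mg/L

C_s = 14.652 − 0.41022×3.9 + 0.007991×3.9² − 7.7774×10⁻⁵×3.9³ = 13.17 mg/L.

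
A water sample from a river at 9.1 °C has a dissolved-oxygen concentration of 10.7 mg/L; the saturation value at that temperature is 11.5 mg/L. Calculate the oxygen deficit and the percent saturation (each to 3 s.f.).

D ≈ 0.800 mg/L; 93.0 % saturation

D = C_s − C = 11.5 − 10.7 = 0.800 mg/L.
% saturation = 10.7/11.5 × 100 = 93.0 %.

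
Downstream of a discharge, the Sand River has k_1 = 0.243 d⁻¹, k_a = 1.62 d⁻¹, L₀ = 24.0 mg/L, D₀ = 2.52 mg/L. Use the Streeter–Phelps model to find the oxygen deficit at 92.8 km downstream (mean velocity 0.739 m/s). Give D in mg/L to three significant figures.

Travel time t = x/v = 92.8 km / (0.739 m/s) = 92800 m / 0.739 m/s = 125600 s = 1.453 d.
k_1 L₀/(k_a−k_1) = 0.243×24.0/(1.62−0.243) = 5.832/1.377 = 4.235 mg/L.
e^(−k_1 t) = e^(−0.243×1.453) = 0.7025; e^(−k_a t) = e^(−1.62×1.453) = 0.09494.
D = 4.235 × (0.7025 − 0.09494) + 2.52 × 0.09494 = 2.573 + 0.2392 = 2.812 mg/L.

D ≈ 2.81 mg/L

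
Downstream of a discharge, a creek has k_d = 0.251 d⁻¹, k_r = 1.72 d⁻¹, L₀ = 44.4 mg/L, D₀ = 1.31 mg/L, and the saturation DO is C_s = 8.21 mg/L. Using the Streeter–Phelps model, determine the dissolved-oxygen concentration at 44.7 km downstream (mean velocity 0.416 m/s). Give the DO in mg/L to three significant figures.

Travel time t = x/v = 44.7 km / (0.416 m/s) = 44700 m / 0.416 m/s = 107500 s = 1.244 d.
k_d L₀/(k_r−k_d) = 0.251×44.4/(1.72−0.251) = 11.14/1.469 = 7.586 mg/L.
e^(−k_d t) = e^(−0.251×1.244) = 0.7319; e^(−k_r t) = e^(−1.72×1.244) = 0.1178.
D = 7.586 × (0.7319 − 0.1178) + 1.31 × 0.1178 = 4.659 + 0.1543 = 4.813 mg/L.
DO = C_s − D = 8.21 − 4.813 = 3.397 mg/L.

DO ≈ 3.40 mg/L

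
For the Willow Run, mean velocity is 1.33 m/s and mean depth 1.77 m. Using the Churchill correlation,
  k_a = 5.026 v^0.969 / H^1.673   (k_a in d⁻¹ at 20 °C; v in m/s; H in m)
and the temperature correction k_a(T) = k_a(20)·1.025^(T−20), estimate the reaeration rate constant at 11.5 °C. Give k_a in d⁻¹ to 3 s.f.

k_a ≈ 2.07 d⁻¹

k_a(20) = 5.026 × 1.33^0.969 / 1.77^1.673 = 5.026 × 1.318 / 2.599 = 2.549 d⁻¹.
k_a(11.5) = 2.549 × 1.025^(11.5−20) = 2.549 × 0.8107 = 2.066 d⁻¹.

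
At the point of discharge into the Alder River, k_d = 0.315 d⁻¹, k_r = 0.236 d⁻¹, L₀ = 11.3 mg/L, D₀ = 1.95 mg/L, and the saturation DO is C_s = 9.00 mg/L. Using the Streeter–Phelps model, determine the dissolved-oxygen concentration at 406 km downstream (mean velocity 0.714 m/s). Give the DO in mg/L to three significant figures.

DO ≈ 4.72 mg/L

Travel time t = x/v = 406 km / (0.714 m/s) = 406000 m / 0.714 m/s = 568600 s = 6.581 d.
k_d L₀/(k_r−k_d) = 0.315×11.3/(0.236−0.315) = 3.560/-0.07900 = -45.06 mg/L.
e^(−k_d t) = e^(−0.315×6.581) = 0.1258; e^(−k_r t) = e^(−0.236×6.581) = 0.2116.
D = -45.06 × (0.1258 − 0.2116) + 1.95 × 0.2116 = 3.865 + 0.4126 = 4.277 mg/L.
DO = C_s − D = 9.00 − 4.277 = 4.723 mg/L.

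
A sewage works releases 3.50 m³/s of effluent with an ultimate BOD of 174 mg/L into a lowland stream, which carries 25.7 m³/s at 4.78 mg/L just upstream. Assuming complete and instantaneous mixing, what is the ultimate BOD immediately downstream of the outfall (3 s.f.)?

25.1 mg/L

Flow-weighted mixing: C = (Q_r C_r + Q_w C_w)/(Q_r + Q_w)
= (25.7×4.78 + 3.50×174)/(25.7 + 3.50) = 731.8/29.20 = 25.06 mg/L.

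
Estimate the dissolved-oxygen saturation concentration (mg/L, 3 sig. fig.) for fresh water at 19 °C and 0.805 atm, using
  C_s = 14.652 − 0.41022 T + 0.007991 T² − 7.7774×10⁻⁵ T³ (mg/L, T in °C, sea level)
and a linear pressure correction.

At sea level: C_s = 14.652 − 0.41022×19 + 0.007991×19² − 7.7774×10⁻⁵×19³ = 9.209 mg/L.
Pressure correction: C_s' = 9.209 × 0.805 = 7.413 mg/L.

C_s ≈ 7.41 mg/L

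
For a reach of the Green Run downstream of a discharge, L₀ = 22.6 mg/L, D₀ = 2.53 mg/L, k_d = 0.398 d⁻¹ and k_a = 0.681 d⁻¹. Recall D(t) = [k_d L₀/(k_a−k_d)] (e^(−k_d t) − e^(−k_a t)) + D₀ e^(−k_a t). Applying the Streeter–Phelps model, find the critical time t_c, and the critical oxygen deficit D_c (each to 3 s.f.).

t_c ≈ 1.60 d; D_c ≈ 6.97 mg/L

t_c = [1/(k_a−k_d)] ln[(k_a/k_d)(1 − D₀(k_a−k_d)/(k_d L₀))]
= [1/(0.681−0.398)] ln[(0.681/0.398)(1 − 2.53×0.2830/(0.398×22.6))]
= (1/0.2830) ln[1.711 × 0.9204] = 3.534 × ln(1.575) = 3.534 × 0.4542 = 1.605 d.
D_c = (k_d/k_a) L₀ e^(−k_d t_c) = (0.398/0.681) × 22.6 × e^(−0.398×1.605) = 0.5844 × 22.6 × 0.5280 = 6.974 mg/L.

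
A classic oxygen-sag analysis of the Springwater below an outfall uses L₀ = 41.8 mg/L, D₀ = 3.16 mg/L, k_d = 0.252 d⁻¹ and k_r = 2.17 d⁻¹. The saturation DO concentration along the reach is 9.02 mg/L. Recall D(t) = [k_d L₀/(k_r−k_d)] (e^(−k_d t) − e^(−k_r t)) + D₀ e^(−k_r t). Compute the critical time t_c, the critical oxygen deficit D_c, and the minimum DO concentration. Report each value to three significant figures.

t_c ≈ 0.676 d; D_c ≈ 4.09 mg/L; min DO ≈ 4.93 mg/L

At the critical point dD/dt = 0, so k_d L₀ e^(−k_d t) = k_r D. Substituting D(t) from the Streeter–Phelps equation and solving for t gives
t_c = ln[(k_r/k_d)(1 − D₀(k_r−k_d)/(k_d L₀))] / (k_r−k_d).
Here k_r−k_d = 1.918 d⁻¹ and 1 − D₀(k_r−k_d)/(k_d L₀) = 1 − 3.16×1.918/(0.252×41.8) = 0.4246, so
t_c = ln(8.611 × 0.4246) / 1.918 = 1.296 / 1.918 = 0.6760 d.
D_c = (k_d/k_r) L₀ e^(−k_d t_c) = (0.252/2.17) × 41.8 × e^(−0.252×0.6760) = 0.1161 × 41.8 × 0.8434 = 4.094 mg/L.
Minimum DO = C_s − D_c = 9.02 − 4.094 = 4.926 mg/L.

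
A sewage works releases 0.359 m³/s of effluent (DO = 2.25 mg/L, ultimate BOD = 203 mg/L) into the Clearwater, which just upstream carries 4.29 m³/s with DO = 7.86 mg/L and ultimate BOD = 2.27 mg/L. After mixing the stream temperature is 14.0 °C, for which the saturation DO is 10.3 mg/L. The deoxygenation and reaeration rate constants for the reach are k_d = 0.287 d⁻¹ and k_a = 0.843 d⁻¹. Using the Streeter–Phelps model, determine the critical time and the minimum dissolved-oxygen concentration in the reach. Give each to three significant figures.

Mixed DO = (4.29×7.86 + 0.359×2.25)/(4.29+0.359) = 34.53/4.649 = 7.427 mg/L.
Mixed L₀ = (4.29×2.27 + 0.359×203)/(4.649) = 82.62/4.649 = 17.77 mg/L.
Initial deficit D₀ = C_s − DO₀ = 10.3 − 7.427 = 2.873 mg/L.
t_c = (1/0.5560) ln[(0.843/0.287)(1 − 2.873×0.5560/(0.287×17.77))] = 1.799 × ln(2.017) = 1.262 d.
D_c = (0.287/0.843) × 17.77 × e^(−0.287×1.262) = 0.3405 × 17.77 × 0.6961 = 4.212 mg/L.
Minimum DO = 10.3 − 4.212 = 6.088 mg/L.

t_c ≈ 1.26 d; minimum DO ≈ 6.09 mg/L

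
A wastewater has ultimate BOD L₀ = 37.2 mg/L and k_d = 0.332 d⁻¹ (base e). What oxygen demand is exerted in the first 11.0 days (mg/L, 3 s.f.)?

y ≈ 36.2 mg/L

y_t = L₀(1 − e^(−k_d t)) = 37.2 × (1 − e^(−0.332×11.0))
= 37.2 × (1 − 0.02594) = 37.2 × 0.9741 = 36.24 mg/L.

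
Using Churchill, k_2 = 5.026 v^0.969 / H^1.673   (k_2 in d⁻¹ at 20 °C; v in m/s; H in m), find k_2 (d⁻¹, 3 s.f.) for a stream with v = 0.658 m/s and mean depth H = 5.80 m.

k_2 = 5.026 × 0.658^0.969 / 5.80^1.673 = 5.026 × 0.6666 / 18.93 = 0.1770 d⁻¹.

k_2 ≈ 0.177 d⁻¹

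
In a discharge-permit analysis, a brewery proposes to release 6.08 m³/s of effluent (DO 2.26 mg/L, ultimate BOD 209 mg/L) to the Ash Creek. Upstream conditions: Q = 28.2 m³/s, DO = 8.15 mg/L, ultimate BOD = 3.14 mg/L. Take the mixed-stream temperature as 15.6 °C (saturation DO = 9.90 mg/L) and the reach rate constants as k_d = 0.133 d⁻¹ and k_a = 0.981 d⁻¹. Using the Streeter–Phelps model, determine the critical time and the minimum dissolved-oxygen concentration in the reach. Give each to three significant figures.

Mixed DO = (28.2×8.15 + 6.08×2.26)/(28.2+6.08) = 243.6/34.28 = 7.105 mg/L.
Mixed L₀ = (28.2×3.14 + 6.08×209)/(34.28) = 1359/34.28 = 39.65 mg/L.
Initial deficit D₀ = C_s − DO₀ = 9.90 − 7.105 = 2.795 mg/L.
t_c = (1/0.8480) ln[(0.981/0.133)(1 − 2.795×0.8480/(0.133×39.65))] = 1.179 × ln(4.061) = 1.653 d.
D_c = (0.133/0.981) × 39.65 × e^(−0.133×1.653) = 0.1356 × 39.65 × 0.8027 = 4.315 mg/L.
Minimum DO = 9.90 − 4.315 = 5.585 mg/L.

t_c ≈ 1.65 d; minimum DO ≈ 5.58 mg/L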